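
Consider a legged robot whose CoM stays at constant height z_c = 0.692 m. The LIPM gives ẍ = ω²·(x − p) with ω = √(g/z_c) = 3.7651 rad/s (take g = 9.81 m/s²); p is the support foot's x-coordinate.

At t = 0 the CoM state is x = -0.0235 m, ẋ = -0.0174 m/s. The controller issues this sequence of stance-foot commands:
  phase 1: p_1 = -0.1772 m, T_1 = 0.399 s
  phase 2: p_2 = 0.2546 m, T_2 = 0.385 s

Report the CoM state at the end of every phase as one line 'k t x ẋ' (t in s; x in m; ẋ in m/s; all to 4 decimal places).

phase 1: p=-0.1772, T=0.399, ωT=1.502275, cosh=2.357260, sinh=2.134636; start (x,ẋ)=(-0.023500, -0.017400) → end (x,ẋ)=(0.175246, 1.194289)
phase 2: p=0.2546, T=0.385, ωT=1.449564, cosh=2.247963, sinh=2.013291; start (x,ẋ)=(0.175246, 1.194289) → end (x,ẋ)=(0.714830, 2.083194)

1 0.3990 0.1752 1.1943
2 0.7840 0.7148 2.0832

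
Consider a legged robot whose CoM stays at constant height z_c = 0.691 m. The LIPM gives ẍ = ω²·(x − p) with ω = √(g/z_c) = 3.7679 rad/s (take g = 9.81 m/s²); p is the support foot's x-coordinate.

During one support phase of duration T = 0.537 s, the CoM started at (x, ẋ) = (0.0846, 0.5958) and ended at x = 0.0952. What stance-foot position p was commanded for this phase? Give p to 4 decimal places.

ωT = 3.7679·0.537 = 2.023362; cosh(ωT) = 3.847962, sinh(ωT) = 3.715752
x(T) = p + (x₀−p)·cosh(ωT) + (ẋ₀/ω)·sinh(ωT) ⇒ p·(1 − cosh) = x(T) − x₀·cosh − (ẋ₀/ω)·sinh
numerator   = 0.0952 − (0.0846)·3.847962 − (0.5958/3.7679)·3.715752 = -0.817892
denominator = 1 − 3.847962 = -2.847962
p = -0.817892 / -2.847962 = 0.2872

p = 0.2872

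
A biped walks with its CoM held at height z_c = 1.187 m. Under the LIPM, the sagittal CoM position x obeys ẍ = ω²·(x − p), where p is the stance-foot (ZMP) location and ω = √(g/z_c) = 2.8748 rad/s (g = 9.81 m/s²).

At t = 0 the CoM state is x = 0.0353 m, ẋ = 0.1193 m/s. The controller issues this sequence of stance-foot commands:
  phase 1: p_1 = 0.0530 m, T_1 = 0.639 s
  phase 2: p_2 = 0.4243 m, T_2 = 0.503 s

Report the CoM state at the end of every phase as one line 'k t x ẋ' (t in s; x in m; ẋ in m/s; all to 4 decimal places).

1 0.6390 0.1230 0.2283
2 1.1420 -0.0916 -1.2255

phase 1: p=0.0530, T=0.639, ωT=1.836997, cosh=3.218477, sinh=3.059182; start (x,ẋ)=(0.035300, 0.119300) → end (x,ẋ)=(0.122985, 0.228301)
phase 2: p=0.4243, T=0.503, ωT=1.446024, cosh=2.240852, sinh=2.005348; start (x,ẋ)=(0.122985, 0.228301) → end (x,ẋ)=(-0.091650, -1.225487)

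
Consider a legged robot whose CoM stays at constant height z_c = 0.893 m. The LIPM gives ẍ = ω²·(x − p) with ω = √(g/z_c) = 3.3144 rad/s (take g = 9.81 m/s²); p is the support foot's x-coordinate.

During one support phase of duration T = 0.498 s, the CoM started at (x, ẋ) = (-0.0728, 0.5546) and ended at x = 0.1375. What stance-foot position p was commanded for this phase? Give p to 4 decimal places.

p = 0.0504

ωT = 3.3144·0.498 = 1.650571; cosh(ωT) = 2.700948, sinh(ωT) = 2.509007
x(T) = p + (x₀−p)·cosh(ωT) + (ẋ₀/ω)·sinh(ωT) ⇒ p·(1 − cosh) = x(T) − x₀·cosh − (ẋ₀/ω)·sinh
numerator   = 0.1375 − (-0.0728)·2.700948 − (0.5546/3.3144)·2.509007 = -0.085704
denominator = 1 − 2.700948 = -1.700948
p = -0.085704 / -1.700948 = 0.0504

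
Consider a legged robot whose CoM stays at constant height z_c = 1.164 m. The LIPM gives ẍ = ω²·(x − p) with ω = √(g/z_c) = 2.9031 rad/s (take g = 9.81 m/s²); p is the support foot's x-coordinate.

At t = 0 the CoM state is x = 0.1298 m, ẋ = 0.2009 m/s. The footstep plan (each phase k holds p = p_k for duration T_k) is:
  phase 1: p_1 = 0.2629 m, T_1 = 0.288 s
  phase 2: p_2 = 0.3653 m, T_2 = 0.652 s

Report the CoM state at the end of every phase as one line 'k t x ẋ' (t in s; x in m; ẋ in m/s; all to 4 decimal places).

phase 1: p=0.2629, T=0.288, ωT=0.836093, cosh=1.370367, sinh=0.936967; start (x,ẋ)=(0.129800, 0.200900) → end (x,ẋ)=(0.145344, -0.086740)
phase 2: p=0.3653, T=0.652, ωT=1.892821, cosh=3.394358, sinh=3.243712; start (x,ẋ)=(0.145344, -0.086740) → end (x,ẋ)=(-0.478226, -2.365711)

1 0.2880 0.1453 -0.0867
2 0.9400 -0.4782 -2.3657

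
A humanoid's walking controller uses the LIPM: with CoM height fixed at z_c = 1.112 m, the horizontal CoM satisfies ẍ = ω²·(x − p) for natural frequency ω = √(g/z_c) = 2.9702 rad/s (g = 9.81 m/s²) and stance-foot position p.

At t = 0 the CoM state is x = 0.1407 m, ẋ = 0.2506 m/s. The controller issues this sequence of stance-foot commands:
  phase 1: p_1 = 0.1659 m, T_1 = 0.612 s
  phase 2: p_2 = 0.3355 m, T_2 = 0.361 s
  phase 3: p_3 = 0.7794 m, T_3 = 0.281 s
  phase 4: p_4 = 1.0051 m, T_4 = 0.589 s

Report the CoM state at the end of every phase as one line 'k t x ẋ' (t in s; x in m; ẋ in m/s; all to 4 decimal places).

phase 1: p=0.1659, T=0.612, ωT=1.817762, cosh=3.160226, sinh=2.997838; start (x,ẋ)=(0.140700, 0.250600) → end (x,ẋ)=(0.339194, 0.567567)
phase 2: p=0.3355, T=0.361, ωT=1.072242, cosh=1.632082, sinh=1.289842; start (x,ẋ)=(0.339194, 0.567567) → end (x,ẋ)=(0.588001, 0.940469)
phase 3: p=0.7794, T=0.281, ωT=0.834626, cosh=1.368995, sinh=0.934958; start (x,ẋ)=(0.588001, 0.940469) → end (x,ẋ)=(0.813417, 0.755981)
phase 4: p=1.0051, T=0.589, ωT=1.749448, cosh=2.962648, sinh=2.788778; start (x,ẋ)=(0.813417, 0.755981) → end (x,ẋ)=(1.147015, 0.651949)

1 0.6120 0.3392 0.5676
2 0.9730 0.5880 0.9405
3 1.2540 0.8134 0.7560
4 1.8430 1.1470 0.6519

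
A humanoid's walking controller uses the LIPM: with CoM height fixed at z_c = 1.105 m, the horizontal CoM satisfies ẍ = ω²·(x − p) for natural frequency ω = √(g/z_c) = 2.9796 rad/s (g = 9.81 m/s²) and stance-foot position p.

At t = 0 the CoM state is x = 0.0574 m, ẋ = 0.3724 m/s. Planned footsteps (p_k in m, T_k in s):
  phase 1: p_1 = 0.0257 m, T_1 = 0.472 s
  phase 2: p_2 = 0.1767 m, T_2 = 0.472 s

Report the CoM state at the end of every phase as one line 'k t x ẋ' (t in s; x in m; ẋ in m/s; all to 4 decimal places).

phase 1: p=0.0257, T=0.472, ωT=1.406371, cosh=2.163075, sinh=1.918044; start (x,ẋ)=(0.057400, 0.372400) → end (x,ẋ)=(0.333993, 0.986695)
phase 2: p=0.1767, T=0.472, ωT=1.406371, cosh=2.163075, sinh=1.918044; start (x,ẋ)=(0.333993, 0.986695) → end (x,ẋ)=(1.152096, 3.033224)

1 0.4720 0.3340 0.9867
2 0.9440 1.1521 3.0332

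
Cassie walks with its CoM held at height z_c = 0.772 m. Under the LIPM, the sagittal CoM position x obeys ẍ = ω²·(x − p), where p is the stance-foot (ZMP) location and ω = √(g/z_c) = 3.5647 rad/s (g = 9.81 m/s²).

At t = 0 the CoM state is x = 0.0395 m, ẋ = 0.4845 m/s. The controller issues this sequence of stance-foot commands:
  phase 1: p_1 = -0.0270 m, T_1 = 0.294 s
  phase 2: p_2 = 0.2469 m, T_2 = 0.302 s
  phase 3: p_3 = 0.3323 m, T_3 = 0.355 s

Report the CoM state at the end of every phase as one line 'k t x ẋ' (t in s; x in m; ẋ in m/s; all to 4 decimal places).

1 0.2940 0.2495 1.0723
2 0.5960 0.6412 1.7680
3 0.9510 1.7325 5.1794

phase 1: p=-0.0270, T=0.294, ωT=1.048022, cosh=1.601317, sinh=1.250687; start (x,ẋ)=(0.039500, 0.484500) → end (x,ẋ)=(0.249476, 1.072317)
phase 2: p=0.2469, T=0.302, ωT=1.076539, cosh=1.637640, sinh=1.296867; start (x,ẋ)=(0.249476, 1.072317) → end (x,ẋ)=(0.641236, 1.767977)
phase 3: p=0.3323, T=0.355, ωT=1.265469, cosh=1.913430, sinh=1.631323; start (x,ẋ)=(0.641236, 1.767977) → end (x,ẋ)=(1.732512, 5.179418)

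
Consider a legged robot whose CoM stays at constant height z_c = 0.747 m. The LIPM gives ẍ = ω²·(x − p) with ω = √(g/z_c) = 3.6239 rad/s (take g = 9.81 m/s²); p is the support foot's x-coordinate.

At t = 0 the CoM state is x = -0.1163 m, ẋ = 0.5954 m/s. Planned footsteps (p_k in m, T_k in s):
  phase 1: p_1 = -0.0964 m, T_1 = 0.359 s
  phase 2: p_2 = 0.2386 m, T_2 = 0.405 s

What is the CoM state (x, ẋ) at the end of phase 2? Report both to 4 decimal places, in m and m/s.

x = 0.6181, ẋ = 1.6968

phase 1: p=-0.0964, T=0.359, ωT=1.300980, cosh=1.972580, sinh=1.700315; start (x,ẋ)=(-0.116300, 0.595400) → end (x,ẋ)=(0.143704, 1.051855)
phase 2: p=0.2386, T=0.405, ωT=1.467680, cosh=2.284807, sinh=2.054347; start (x,ẋ)=(0.143704, 1.051855) → end (x,ẋ)=(0.618066, 1.696810)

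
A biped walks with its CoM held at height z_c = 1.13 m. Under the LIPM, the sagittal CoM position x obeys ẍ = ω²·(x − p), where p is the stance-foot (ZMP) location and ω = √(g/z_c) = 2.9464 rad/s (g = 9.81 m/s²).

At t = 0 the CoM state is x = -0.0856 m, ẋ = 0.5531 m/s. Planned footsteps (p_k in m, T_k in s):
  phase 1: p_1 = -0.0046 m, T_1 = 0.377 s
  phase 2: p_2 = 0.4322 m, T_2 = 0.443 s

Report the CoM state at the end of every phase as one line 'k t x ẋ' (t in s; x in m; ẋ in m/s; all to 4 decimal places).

1 0.3770 0.1132 0.6078
2 0.8200 0.1531 -0.4027

phase 1: p=-0.0046, T=0.377, ωT=1.110793, cosh=1.683031, sinh=1.353734; start (x,ẋ)=(-0.085600, 0.553100) → end (x,ẋ)=(0.113198, 0.607805)
phase 2: p=0.4322, T=0.443, ωT=1.305255, cosh=1.979867, sinh=1.708763; start (x,ẋ)=(0.113198, 0.607805) → end (x,ẋ)=(0.153115, -0.402706)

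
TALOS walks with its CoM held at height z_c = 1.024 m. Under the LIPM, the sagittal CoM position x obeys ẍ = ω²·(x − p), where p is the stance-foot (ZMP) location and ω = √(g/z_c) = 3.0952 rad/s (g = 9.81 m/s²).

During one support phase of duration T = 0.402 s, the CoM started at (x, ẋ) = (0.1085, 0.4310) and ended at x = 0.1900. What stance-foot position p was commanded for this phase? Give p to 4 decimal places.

p = 0.2678

ωT = 3.0952·0.402 = 1.244270; cosh(ωT) = 1.879276, sinh(ωT) = 1.591125
x(T) = p + (x₀−p)·cosh(ωT) + (ẋ₀/ω)·sinh(ωT) ⇒ p·(1 − cosh) = x(T) − x₀·cosh − (ẋ₀/ω)·sinh
numerator   = 0.1900 − (0.1085)·1.879276 − (0.4310/3.0952)·1.591125 = -0.235462
denominator = 1 − 1.879276 = -0.879276
p = -0.235462 / -0.879276 = 0.2678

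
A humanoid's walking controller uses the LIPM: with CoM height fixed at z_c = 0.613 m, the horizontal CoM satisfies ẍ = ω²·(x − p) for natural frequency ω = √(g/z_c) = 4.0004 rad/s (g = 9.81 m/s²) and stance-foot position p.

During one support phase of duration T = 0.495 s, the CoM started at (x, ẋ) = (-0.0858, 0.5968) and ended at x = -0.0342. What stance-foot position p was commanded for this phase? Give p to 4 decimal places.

ωT = 4.0004·0.495 = 1.980198; cosh(ωT) = 3.691110, sinh(ωT) = 3.553068
x(T) = p + (x₀−p)·cosh(ωT) + (ẋ₀/ω)·sinh(ωT) ⇒ p·(1 − cosh) = x(T) − x₀·cosh − (ẋ₀/ω)·sinh
numerator   = -0.0342 − (-0.0858)·3.691110 − (0.5968/4.0004)·3.553068 = -0.247567
denominator = 1 − 3.691110 = -2.691110
p = -0.247567 / -2.691110 = 0.0920

p = 0.0920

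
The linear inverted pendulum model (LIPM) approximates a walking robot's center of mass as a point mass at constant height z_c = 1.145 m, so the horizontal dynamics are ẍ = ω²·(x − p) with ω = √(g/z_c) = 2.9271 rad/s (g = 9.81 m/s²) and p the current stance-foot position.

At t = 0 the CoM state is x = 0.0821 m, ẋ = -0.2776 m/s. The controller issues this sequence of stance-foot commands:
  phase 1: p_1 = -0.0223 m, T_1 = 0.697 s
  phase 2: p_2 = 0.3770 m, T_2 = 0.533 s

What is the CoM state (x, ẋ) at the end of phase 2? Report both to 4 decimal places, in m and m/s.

x = -0.4374, ẋ = -2.1543

phase 1: p=-0.0223, T=0.697, ωT=2.040189, cosh=3.911032, sinh=3.781028; start (x,ẋ)=(0.082100, -0.277600) → end (x,ẋ)=(0.027427, 0.069739)
phase 2: p=0.3770, T=0.533, ωT=1.560144, cosh=2.484807, sinh=2.274701; start (x,ẋ)=(0.027427, 0.069739) → end (x,ẋ)=(-0.437426, -2.154266)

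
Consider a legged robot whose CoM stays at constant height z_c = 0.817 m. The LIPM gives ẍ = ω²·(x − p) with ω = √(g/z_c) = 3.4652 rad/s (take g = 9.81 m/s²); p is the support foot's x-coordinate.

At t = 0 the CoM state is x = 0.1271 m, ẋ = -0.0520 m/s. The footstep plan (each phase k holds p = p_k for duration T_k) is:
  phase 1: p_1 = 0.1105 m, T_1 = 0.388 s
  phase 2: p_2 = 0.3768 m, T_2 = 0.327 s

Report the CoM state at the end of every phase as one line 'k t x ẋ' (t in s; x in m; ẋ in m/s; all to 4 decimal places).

1 0.3880 0.1177 -0.0037
2 0.7150 -0.0687 -1.2559

phase 1: p=0.1105, T=0.388, ωT=1.344498, cosh=2.048465, sinh=1.787794; start (x,ẋ)=(0.127100, -0.052000) → end (x,ẋ)=(0.117676, -0.003682)
phase 2: p=0.3768, T=0.327, ωT=1.133120, cosh=1.713679, sinh=1.391652; start (x,ẋ)=(0.117676, -0.003682) → end (x,ẋ)=(-0.068734, -1.255896)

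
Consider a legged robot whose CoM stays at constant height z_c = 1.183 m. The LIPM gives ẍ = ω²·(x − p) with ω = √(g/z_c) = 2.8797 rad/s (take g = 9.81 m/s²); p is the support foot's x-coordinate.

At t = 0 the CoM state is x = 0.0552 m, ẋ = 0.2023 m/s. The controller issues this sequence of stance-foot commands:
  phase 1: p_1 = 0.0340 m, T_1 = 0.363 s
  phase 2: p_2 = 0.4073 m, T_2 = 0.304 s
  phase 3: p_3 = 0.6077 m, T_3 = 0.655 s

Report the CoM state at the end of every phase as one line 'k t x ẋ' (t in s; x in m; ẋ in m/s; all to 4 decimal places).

1 0.3630 0.1554 0.3994
2 0.6670 0.1901 -0.1568
3 1.3220 -0.9762 -4.4025

phase 1: p=0.0340, T=0.363, ωT=1.045331, cosh=1.597958, sinh=1.246382; start (x,ẋ)=(0.055200, 0.202300) → end (x,ẋ)=(0.155436, 0.399358)
phase 2: p=0.4073, T=0.304, ωT=0.875429, cosh=1.408294, sinh=0.991610; start (x,ẋ)=(0.155436, 0.399358) → end (x,ẋ)=(0.190118, -0.156796)
phase 3: p=0.6077, T=0.655, ωT=1.886204, cosh=3.372966, sinh=3.221320; start (x,ẋ)=(0.190118, -0.156796) → end (x,ẋ)=(-0.976187, -4.402541)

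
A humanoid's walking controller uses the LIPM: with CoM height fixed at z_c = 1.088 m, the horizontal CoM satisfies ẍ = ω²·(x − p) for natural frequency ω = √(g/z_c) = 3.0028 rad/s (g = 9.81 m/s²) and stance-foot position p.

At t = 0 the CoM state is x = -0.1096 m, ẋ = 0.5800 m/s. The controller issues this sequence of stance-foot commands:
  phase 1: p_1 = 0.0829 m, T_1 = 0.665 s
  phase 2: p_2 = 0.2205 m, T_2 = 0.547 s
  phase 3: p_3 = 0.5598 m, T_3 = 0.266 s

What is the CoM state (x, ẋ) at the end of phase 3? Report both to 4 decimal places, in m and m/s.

phase 1: p=0.0829, T=0.665, ωT=1.996862, cosh=3.750833, sinh=3.615072; start (x,ẋ)=(-0.109600, 0.580000) → end (x,ẋ)=(0.059127, 0.085830)
phase 2: p=0.2205, T=0.547, ωT=1.642532, cosh=2.680863, sinh=2.487374; start (x,ẋ)=(0.059127, 0.085830) → end (x,ẋ)=(-0.141021, -0.975210)
phase 3: p=0.5598, T=0.266, ωT=0.798745, cosh=1.336321, sinh=0.886428; start (x,ẋ)=(-0.141021, -0.975210) → end (x,ẋ)=(-0.664605, -3.168616)

x = -0.6646, ẋ = -3.1686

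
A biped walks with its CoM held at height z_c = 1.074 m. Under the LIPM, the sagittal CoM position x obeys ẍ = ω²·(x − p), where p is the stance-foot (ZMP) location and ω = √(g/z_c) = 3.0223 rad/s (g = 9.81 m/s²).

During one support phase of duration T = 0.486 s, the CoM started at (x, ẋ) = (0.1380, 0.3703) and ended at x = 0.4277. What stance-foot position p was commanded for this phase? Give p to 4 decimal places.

p = 0.1087

ωT = 3.0223·0.486 = 1.468838; cosh(ωT) = 2.287188, sinh(ωT) = 2.056995
x(T) = p + (x₀−p)·cosh(ωT) + (ẋ₀/ω)·sinh(ωT) ⇒ p·(1 − cosh) = x(T) − x₀·cosh − (ẋ₀/ω)·sinh
numerator   = 0.4277 − (0.1380)·2.287188 − (0.3703/3.0223)·2.056995 = -0.139960
denominator = 1 − 2.287188 = -1.287188
p = -0.139960 / -1.287188 = 0.1087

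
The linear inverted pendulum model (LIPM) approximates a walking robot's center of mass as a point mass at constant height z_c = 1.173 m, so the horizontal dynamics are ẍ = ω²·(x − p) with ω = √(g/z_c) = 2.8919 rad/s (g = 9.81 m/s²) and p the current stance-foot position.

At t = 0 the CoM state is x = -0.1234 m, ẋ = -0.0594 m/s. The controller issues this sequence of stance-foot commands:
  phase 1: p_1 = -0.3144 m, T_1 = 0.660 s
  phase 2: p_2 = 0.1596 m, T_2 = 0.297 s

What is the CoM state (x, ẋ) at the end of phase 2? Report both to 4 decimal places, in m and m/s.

phase 1: p=-0.3144, T=0.660, ωT=1.908654, cosh=3.446143, sinh=3.297863; start (x,ẋ)=(-0.123400, -0.059400) → end (x,ẋ)=(0.276075, 1.616883)
phase 2: p=0.1596, T=0.297, ωT=0.858894, cosh=1.392090, sinh=0.968459; start (x,ẋ)=(0.276075, 1.616883) → end (x,ẋ)=(0.863216, 2.577056)

x = 0.8632, ẋ = 2.5771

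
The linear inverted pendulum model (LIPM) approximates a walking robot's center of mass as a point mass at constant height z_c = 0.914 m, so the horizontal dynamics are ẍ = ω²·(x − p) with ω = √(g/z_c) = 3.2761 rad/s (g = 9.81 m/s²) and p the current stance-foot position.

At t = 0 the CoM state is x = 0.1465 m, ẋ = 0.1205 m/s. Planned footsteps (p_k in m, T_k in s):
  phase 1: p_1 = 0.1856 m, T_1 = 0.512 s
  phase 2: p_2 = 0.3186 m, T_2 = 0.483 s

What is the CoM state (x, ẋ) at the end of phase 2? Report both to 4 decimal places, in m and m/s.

phase 1: p=0.1856, T=0.512, ωT=1.677363, cosh=2.769146, sinh=2.582280; start (x,ẋ)=(0.146500, 0.120500) → end (x,ẋ)=(0.172307, 0.002904)
phase 2: p=0.3186, T=0.483, ωT=1.582356, cosh=2.535950, sinh=2.330459; start (x,ẋ)=(0.172307, 0.002904) → end (x,ẋ)=(-0.050327, -1.109560)

x = -0.0503, ẋ = -1.1096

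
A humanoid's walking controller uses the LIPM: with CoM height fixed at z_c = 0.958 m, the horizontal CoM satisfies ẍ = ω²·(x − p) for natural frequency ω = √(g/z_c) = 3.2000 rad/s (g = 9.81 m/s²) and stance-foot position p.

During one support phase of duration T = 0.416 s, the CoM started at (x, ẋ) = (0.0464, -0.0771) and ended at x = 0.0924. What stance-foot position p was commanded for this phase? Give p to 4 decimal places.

p = -0.0399

ωT = 3.2000·0.416 = 1.331200; cosh(ωT) = 2.024872, sinh(ωT) = 1.760712
x(T) = p + (x₀−p)·cosh(ωT) + (ẋ₀/ω)·sinh(ωT) ⇒ p·(1 − cosh) = x(T) − x₀·cosh − (ẋ₀/ω)·sinh
numerator   = 0.0924 − (0.0464)·2.024872 − (-0.0771/3.2000)·1.760712 = 0.040868
denominator = 1 − 2.024872 = -1.024872
p = 0.040868 / -1.024872 = -0.0399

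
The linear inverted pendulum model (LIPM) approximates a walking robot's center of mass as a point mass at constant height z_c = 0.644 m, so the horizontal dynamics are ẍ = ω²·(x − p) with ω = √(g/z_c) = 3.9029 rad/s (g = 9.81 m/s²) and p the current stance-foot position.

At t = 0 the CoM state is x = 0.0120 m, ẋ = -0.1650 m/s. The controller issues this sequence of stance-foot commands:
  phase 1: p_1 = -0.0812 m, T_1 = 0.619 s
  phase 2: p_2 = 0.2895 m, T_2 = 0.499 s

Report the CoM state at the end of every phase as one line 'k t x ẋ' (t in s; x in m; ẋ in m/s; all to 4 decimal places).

phase 1: p=-0.0812, T=0.619, ωT=2.415895, cosh=5.644539, sinh=5.555252; start (x,ẋ)=(0.012000, -0.165000) → end (x,ẋ)=(0.210016, 1.089375)
phase 2: p=0.2895, T=0.499, ωT=1.947547, cosh=3.577046, sinh=3.434422; start (x,ẋ)=(0.210016, 1.089375) → end (x,ẋ)=(0.963796, 2.831323)

1 0.6190 0.2100 1.0894
2 1.1180 0.9638 2.8313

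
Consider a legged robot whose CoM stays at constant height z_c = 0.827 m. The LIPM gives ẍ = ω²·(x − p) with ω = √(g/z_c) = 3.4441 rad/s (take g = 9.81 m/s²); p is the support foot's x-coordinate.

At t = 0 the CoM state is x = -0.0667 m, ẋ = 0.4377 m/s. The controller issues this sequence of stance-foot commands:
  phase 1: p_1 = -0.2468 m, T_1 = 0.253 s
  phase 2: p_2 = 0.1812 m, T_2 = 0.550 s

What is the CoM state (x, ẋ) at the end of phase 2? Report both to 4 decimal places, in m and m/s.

phase 1: p=-0.2468, T=0.253, ωT=0.871357, cosh=1.404268, sinh=0.985885; start (x,ẋ)=(-0.066700, 0.437700) → end (x,ẋ)=(0.131402, 1.226175)
phase 2: p=0.1812, T=0.550, ωT=1.894255, cosh=3.399012, sinh=3.248582; start (x,ẋ)=(0.131402, 1.226175) → end (x,ẋ)=(1.168501, 3.610619)

x = 1.1685, ẋ = 3.6106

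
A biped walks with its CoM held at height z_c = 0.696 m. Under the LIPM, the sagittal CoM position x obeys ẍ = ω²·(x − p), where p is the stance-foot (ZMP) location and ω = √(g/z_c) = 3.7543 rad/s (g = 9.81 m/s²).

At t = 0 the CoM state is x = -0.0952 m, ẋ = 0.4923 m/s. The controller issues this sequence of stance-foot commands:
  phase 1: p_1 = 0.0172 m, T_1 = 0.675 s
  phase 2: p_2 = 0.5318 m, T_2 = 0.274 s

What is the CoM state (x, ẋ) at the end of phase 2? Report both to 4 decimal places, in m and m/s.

x = 0.0468, ẋ = -1.1041

phase 1: p=0.0172, T=0.675, ωT=2.534153, cosh=6.342536, sinh=6.263207; start (x,ẋ)=(-0.095200, 0.492300) → end (x,ẋ)=(0.125591, 0.479462)
phase 2: p=0.5318, T=0.274, ωT=1.028678, cosh=1.577422, sinh=1.219943; start (x,ẋ)=(0.125591, 0.479462) → end (x,ẋ)=(0.046836, -1.104137)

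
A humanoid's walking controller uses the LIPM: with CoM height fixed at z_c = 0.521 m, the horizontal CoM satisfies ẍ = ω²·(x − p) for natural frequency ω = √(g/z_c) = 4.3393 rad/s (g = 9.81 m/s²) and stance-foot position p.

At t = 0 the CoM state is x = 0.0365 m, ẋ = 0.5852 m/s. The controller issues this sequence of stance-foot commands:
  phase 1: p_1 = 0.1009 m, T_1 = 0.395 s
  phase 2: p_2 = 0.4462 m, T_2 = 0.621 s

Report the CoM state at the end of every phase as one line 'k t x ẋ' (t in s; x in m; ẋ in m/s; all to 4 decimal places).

1 0.3950 0.2785 0.9265
2 1.0160 0.7726 1.5281

phase 1: p=0.1009, T=0.395, ωT=1.714023, cosh=2.865696, sinh=2.685556; start (x,ẋ)=(0.036500, 0.585200) → end (x,ẋ)=(0.278525, 0.926524)
phase 2: p=0.4462, T=0.621, ωT=2.694705, cosh=7.434359, sinh=7.366797; start (x,ẋ)=(0.278525, 0.926524) → end (x,ẋ)=(0.772593, 1.528074)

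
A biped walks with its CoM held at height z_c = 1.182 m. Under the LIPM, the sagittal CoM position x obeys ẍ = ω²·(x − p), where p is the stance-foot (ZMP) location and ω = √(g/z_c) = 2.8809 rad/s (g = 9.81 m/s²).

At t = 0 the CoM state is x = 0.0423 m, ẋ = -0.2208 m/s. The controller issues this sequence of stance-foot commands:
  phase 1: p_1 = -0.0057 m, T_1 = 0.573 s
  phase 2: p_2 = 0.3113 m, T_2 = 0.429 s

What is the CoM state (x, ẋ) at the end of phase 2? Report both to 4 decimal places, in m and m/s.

phase 1: p=-0.0057, T=0.573, ωT=1.650756, cosh=2.701411, sinh=2.509506; start (x,ẋ)=(0.042300, -0.220800) → end (x,ẋ)=(-0.068368, -0.249449)
phase 2: p=0.3113, T=0.429, ωT=1.235906, cosh=1.866033, sinh=1.575462; start (x,ẋ)=(-0.068368, -0.249449) → end (x,ẋ)=(-0.533587, -2.188696)

x = -0.5336, ẋ = -2.1887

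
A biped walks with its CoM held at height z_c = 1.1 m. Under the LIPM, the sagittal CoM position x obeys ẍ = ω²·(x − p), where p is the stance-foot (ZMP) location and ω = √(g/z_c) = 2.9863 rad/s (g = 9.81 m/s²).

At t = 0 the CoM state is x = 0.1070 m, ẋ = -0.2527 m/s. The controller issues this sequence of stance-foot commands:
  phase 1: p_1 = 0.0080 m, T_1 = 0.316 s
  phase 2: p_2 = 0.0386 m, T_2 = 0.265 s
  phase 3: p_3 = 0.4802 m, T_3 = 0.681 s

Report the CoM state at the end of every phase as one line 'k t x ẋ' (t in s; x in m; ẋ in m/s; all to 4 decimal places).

phase 1: p=0.0080, T=0.316, ωT=0.943671, cosh=1.479296, sinh=1.090100; start (x,ẋ)=(0.107000, -0.252700) → end (x,ẋ)=(0.062206, -0.051537)
phase 2: p=0.0386, T=0.265, ωT=0.791370, cosh=1.329820, sinh=0.876596; start (x,ẋ)=(0.062206, -0.051537) → end (x,ẋ)=(0.054864, -0.006739)
phase 3: p=0.4802, T=0.681, ωT=2.033670, cosh=3.886469, sinh=3.755615; start (x,ẋ)=(0.054864, -0.006739) → end (x,ẋ)=(-1.181330, -4.796500)

1 0.3160 0.0622 -0.0515
2 0.5810 0.0549 -0.0067
3 1.2620 -1.1813 -4.7965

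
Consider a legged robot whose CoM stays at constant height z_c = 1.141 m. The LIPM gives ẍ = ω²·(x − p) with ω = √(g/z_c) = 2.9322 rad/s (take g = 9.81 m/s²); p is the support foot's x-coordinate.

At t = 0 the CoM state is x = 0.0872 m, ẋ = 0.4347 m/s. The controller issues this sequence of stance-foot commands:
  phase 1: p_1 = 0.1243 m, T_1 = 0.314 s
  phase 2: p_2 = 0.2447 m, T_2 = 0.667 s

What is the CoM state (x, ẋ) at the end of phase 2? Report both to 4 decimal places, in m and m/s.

x = 0.7919, ẋ = 1.6852

phase 1: p=0.1243, T=0.314, ωT=0.920711, cosh=1.454655, sinh=1.056419; start (x,ẋ)=(0.087200, 0.434700) → end (x,ẋ)=(0.226947, 0.517416)
phase 2: p=0.2447, T=0.667, ωT=1.955777, cosh=3.605434, sinh=3.463979; start (x,ẋ)=(0.226947, 0.517416) → end (x,ẋ)=(0.791947, 1.685192)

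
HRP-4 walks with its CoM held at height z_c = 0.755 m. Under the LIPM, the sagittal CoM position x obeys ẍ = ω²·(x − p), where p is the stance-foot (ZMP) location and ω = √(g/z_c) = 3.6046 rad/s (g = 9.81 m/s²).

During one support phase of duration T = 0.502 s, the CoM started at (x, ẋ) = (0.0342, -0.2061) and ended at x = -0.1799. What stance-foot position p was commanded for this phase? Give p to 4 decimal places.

ωT = 3.6046·0.502 = 1.809509; cosh(ωT) = 3.135592, sinh(ωT) = 2.971857
x(T) = p + (x₀−p)·cosh(ωT) + (ẋ₀/ω)·sinh(ωT) ⇒ p·(1 − cosh) = x(T) − x₀·cosh − (ẋ₀/ω)·sinh
numerator   = -0.1799 − (0.0342)·3.135592 − (-0.2061/3.6046)·2.971857 = -0.117216
denominator = 1 − 3.135592 = -2.135592
p = -0.117216 / -2.135592 = 0.0549

p = 0.0549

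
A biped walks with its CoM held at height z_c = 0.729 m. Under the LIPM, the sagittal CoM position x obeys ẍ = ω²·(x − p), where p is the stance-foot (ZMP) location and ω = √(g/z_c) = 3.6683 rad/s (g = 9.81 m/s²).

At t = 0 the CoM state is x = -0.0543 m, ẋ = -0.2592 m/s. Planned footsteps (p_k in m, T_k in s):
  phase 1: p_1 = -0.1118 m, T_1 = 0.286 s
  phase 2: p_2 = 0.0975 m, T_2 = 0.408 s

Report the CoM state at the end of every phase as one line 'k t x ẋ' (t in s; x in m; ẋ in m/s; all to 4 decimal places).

1 0.2860 -0.1081 -0.1512
2 0.6940 -0.4723 -1.9550

phase 1: p=-0.1118, T=0.286, ωT=1.049134, cosh=1.602709, sinh=1.252468; start (x,ẋ)=(-0.054300, -0.259200) → end (x,ẋ)=(-0.108143, -0.151243)
phase 2: p=0.0975, T=0.408, ωT=1.496666, cosh=2.345325, sinh=2.121449; start (x,ẋ)=(-0.108143, -0.151243) → end (x,ẋ)=(-0.472266, -1.955049)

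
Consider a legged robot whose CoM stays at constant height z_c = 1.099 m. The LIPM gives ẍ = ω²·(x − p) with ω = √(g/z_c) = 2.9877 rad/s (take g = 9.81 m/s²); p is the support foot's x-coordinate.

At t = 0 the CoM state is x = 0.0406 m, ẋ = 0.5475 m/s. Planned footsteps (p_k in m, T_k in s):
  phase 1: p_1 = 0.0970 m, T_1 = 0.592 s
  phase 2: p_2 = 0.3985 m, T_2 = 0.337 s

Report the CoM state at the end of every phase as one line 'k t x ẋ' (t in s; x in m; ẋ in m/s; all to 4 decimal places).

phase 1: p=0.0970, T=0.592, ωT=1.768718, cosh=3.016943, sinh=2.846391; start (x,ẋ)=(0.040600, 0.547500) → end (x,ẋ)=(0.448449, 1.172141)
phase 2: p=0.3985, T=0.337, ωT=1.006855, cosh=1.551173, sinh=1.185807; start (x,ẋ)=(0.448449, 1.172141) → end (x,ẋ)=(0.941199, 1.995156)

1 0.5920 0.4484 1.1721
2 0.9290 0.9412 1.9952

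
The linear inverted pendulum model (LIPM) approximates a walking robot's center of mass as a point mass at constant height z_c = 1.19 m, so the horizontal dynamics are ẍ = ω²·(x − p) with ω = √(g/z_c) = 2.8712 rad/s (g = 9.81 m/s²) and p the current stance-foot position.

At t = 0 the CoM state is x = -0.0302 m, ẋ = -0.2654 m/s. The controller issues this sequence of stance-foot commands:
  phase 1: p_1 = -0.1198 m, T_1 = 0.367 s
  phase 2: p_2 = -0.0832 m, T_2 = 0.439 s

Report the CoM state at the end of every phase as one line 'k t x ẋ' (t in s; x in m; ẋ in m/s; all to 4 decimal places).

1 0.3670 -0.0921 -0.1028
2 0.8060 -0.1583 -0.2374

phase 1: p=-0.1198, T=0.367, ωT=1.053730, cosh=1.608483, sinh=1.259848; start (x,ẋ)=(-0.030200, -0.265400) → end (x,ẋ)=(-0.092134, -0.102783)
phase 2: p=-0.0832, T=0.439, ωT=1.260457, cosh=1.905278, sinh=1.621754; start (x,ẋ)=(-0.092134, -0.102783) → end (x,ẋ)=(-0.158278, -0.237432)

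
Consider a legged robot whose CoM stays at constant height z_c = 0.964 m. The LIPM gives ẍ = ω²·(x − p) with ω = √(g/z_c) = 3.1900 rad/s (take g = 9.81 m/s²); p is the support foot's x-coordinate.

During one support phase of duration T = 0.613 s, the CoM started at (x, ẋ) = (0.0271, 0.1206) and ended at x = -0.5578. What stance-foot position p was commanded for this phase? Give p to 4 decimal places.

ωT = 3.1900·0.613 = 1.955470; cosh(ωT) = 3.604369, sinh(ωT) = 3.462871
x(T) = p + (x₀−p)·cosh(ωT) + (ẋ₀/ω)·sinh(ωT) ⇒ p·(1 − cosh) = x(T) − x₀·cosh − (ẋ₀/ω)·sinh
numerator   = -0.5578 − (0.0271)·3.604369 − (0.1206/3.1900)·3.462871 = -0.786394
denominator = 1 − 3.604369 = -2.604369
p = -0.786394 / -2.604369 = 0.3020

p = 0.3020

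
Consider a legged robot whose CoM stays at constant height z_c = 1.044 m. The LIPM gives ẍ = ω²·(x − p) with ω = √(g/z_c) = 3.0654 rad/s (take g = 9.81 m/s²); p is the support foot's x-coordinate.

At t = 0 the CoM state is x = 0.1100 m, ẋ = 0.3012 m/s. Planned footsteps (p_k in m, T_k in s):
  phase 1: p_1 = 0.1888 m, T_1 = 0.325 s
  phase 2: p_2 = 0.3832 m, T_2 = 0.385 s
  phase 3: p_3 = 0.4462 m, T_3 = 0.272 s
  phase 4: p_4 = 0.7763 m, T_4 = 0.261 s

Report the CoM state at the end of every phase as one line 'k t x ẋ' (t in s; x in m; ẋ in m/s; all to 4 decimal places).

1 0.3250 0.1825 0.1810
2 0.7100 0.1127 -0.5846
3 0.9820 -0.1882 -1.7546
4 1.2430 -1.0222 -4.9729

phase 1: p=0.1888, T=0.325, ωT=0.996255, cosh=1.538690, sinh=1.169431; start (x,ẋ)=(0.110000, 0.301200) → end (x,ẋ)=(0.182457, 0.180973)
phase 2: p=0.3832, T=0.385, ωT=1.180179, cosh=1.781090, sinh=1.473867; start (x,ẋ)=(0.182457, 0.180973) → end (x,ẋ)=(0.112672, -0.584625)
phase 3: p=0.4462, T=0.272, ωT=0.833789, cosh=1.368212, sinh=0.933812; start (x,ẋ)=(0.112672, -0.584625) → end (x,ẋ)=(-0.188231, -1.754616)
phase 4: p=0.7763, T=0.261, ωT=0.800069, cosh=1.337497, sinh=0.888199; start (x,ẋ)=(-0.188231, -1.754616) → end (x,ẋ)=(-1.022156, -4.972907)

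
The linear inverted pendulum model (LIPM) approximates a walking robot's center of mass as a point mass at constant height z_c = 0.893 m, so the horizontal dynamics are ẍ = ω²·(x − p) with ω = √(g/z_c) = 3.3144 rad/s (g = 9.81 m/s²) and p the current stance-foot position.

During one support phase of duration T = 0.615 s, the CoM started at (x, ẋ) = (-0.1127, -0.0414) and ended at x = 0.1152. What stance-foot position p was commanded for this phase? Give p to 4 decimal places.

p = -0.2074

ωT = 3.3144·0.615 = 2.038356; cosh(ωT) = 3.904109, sinh(ωT) = 3.773867
x(T) = p + (x₀−p)·cosh(ωT) + (ẋ₀/ω)·sinh(ωT) ⇒ p·(1 − cosh) = x(T) − x₀·cosh − (ẋ₀/ω)·sinh
numerator   = 0.1152 − (-0.1127)·3.904109 − (-0.0414/3.3144)·3.773867 = 0.602332
denominator = 1 − 3.904109 = -2.904109
p = 0.602332 / -2.904109 = -0.2074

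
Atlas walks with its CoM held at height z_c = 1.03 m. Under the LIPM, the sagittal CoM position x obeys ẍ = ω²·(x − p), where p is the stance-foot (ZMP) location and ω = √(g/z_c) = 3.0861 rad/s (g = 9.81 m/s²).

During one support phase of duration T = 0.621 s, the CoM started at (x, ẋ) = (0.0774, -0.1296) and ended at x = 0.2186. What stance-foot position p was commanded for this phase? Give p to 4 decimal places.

ωT = 3.0861·0.621 = 1.916468; cosh(ωT) = 3.472018, sinh(ωT) = 3.324892
x(T) = p + (x₀−p)·cosh(ωT) + (ẋ₀/ω)·sinh(ωT) ⇒ p·(1 − cosh) = x(T) − x₀·cosh − (ẋ₀/ω)·sinh
numerator   = 0.2186 − (0.0774)·3.472018 − (-0.1296/3.0861)·3.324892 = 0.089494
denominator = 1 − 3.472018 = -2.472018
p = 0.089494 / -2.472018 = -0.0362

p = -0.0362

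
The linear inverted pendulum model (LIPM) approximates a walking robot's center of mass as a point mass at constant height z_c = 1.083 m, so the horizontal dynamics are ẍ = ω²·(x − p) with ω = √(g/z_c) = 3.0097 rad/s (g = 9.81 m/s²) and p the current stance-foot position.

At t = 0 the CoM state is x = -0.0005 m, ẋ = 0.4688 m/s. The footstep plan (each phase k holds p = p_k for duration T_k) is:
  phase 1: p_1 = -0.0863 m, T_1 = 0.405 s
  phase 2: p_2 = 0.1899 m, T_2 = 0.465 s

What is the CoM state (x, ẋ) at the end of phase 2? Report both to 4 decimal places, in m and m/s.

x = 1.2500, ẋ = 3.4109

phase 1: p=-0.0863, T=0.405, ωT=1.218929, cosh=1.839553, sinh=1.544007; start (x,ẋ)=(-0.000500, 0.468800) → end (x,ẋ)=(0.312033, 1.261095)
phase 2: p=0.1899, T=0.465, ωT=1.399511, cosh=2.149967, sinh=1.903249; start (x,ẋ)=(0.312033, 1.261095) → end (x,ẋ)=(1.249962, 3.410915)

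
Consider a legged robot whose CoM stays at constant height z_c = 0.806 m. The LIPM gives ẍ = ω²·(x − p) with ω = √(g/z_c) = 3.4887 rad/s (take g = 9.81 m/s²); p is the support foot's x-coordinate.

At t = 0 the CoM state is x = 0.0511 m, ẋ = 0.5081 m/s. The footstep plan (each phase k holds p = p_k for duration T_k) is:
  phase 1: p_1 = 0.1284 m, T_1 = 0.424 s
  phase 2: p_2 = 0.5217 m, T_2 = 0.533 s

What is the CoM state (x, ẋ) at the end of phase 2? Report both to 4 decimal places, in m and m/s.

phase 1: p=0.1284, T=0.424, ωT=1.479209, cosh=2.308645, sinh=2.080827; start (x,ẋ)=(0.051100, 0.508100) → end (x,ẋ)=(0.252997, 0.611872)
phase 2: p=0.5217, T=0.533, ωT=1.859477, cosh=3.288066, sinh=3.132312; start (x,ẋ)=(0.252997, 0.611872) → end (x,ẋ)=(0.187553, -0.924431)

x = 0.1876, ẋ = -0.9244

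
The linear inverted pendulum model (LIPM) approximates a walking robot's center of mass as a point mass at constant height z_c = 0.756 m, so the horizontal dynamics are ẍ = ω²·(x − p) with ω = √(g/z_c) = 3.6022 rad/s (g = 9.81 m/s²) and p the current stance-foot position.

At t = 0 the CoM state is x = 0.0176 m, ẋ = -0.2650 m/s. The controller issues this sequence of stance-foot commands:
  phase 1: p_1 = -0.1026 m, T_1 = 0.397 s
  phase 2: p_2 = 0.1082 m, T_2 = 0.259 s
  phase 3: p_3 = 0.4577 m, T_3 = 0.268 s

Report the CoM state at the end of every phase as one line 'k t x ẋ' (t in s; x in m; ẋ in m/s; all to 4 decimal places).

1 0.3970 0.0180 0.2675
2 0.6560 0.0556 0.0436
3 0.9240 -0.1332 -1.5602

phase 1: p=-0.1026, T=0.397, ωT=1.430073, cosh=2.209149, sinh=1.969857; start (x,ẋ)=(0.017600, -0.265000) → end (x,ẋ)=(0.018025, 0.267493)
phase 2: p=0.1082, T=0.259, ωT=0.932970, cosh=1.467716, sinh=1.074332; start (x,ẋ)=(0.018025, 0.267493) → end (x,ẋ)=(0.055627, 0.043630)
phase 3: p=0.4577, T=0.268, ωT=0.965390, cosh=1.503323, sinh=1.122488; start (x,ẋ)=(0.055627, 0.043630) → end (x,ẋ)=(-0.133151, -1.560164)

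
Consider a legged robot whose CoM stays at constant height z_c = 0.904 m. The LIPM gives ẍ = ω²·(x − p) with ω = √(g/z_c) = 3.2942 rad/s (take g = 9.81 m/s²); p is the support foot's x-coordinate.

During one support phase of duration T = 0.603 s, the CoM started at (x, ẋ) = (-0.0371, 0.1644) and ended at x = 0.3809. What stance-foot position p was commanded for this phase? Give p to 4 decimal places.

p = -0.1254

ωT = 3.2942·0.603 = 1.986403; cosh(ωT) = 3.713226, sinh(ωT) = 3.576038
x(T) = p + (x₀−p)·cosh(ωT) + (ẋ₀/ω)·sinh(ωT) ⇒ p·(1 − cosh) = x(T) − x₀·cosh − (ẋ₀/ω)·sinh
numerator   = 0.3809 − (-0.0371)·3.713226 − (0.1644/3.2942)·3.576038 = 0.340195
denominator = 1 − 3.713226 = -2.713226
p = 0.340195 / -2.713226 = -0.1254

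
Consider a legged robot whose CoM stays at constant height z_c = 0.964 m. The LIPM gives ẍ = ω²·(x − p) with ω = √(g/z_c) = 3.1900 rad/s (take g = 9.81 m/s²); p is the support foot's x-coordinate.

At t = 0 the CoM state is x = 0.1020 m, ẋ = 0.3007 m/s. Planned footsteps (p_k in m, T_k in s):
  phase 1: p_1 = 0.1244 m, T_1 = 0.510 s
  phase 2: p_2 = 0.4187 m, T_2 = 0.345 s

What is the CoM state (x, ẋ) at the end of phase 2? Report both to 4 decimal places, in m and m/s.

x = 0.4732, ẋ = 0.5104

phase 1: p=0.1244, T=0.510, ωT=1.626900, cosh=2.642308, sinh=2.445770; start (x,ẋ)=(0.102000, 0.300700) → end (x,ẋ)=(0.295759, 0.619777)
phase 2: p=0.4187, T=0.345, ωT=1.100550, cosh=1.669253, sinh=1.336565; start (x,ẋ)=(0.295759, 0.619777) → end (x,ẋ)=(0.473158, 0.510387)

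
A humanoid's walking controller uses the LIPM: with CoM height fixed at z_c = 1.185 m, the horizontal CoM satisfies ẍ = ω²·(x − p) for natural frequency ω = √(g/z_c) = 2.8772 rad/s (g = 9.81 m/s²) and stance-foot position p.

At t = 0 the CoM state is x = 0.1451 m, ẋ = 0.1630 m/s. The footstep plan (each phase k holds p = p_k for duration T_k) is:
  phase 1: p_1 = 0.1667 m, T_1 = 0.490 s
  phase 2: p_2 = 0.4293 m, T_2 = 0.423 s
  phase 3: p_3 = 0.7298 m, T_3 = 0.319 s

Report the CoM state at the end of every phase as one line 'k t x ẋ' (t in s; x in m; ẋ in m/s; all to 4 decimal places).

1 0.4900 0.2289 0.2340
2 0.9130 0.1866 -0.4584
3 1.2320 -0.2264 -2.3101

phase 1: p=0.1667, T=0.490, ωT=1.409828, cosh=2.169718, sinh=1.925533; start (x,ẋ)=(0.145100, 0.163000) → end (x,ẋ)=(0.228920, 0.233997)
phase 2: p=0.4293, T=0.423, ωT=1.217056, cosh=1.836665, sinh=1.540564; start (x,ẋ)=(0.228920, 0.233997) → end (x,ẋ)=(0.186560, -0.458413)
phase 3: p=0.7298, T=0.319, ωT=0.917827, cosh=1.451615, sinh=1.052229; start (x,ẋ)=(0.186560, -0.458413) → end (x,ẋ)=(-0.226422, -2.310083)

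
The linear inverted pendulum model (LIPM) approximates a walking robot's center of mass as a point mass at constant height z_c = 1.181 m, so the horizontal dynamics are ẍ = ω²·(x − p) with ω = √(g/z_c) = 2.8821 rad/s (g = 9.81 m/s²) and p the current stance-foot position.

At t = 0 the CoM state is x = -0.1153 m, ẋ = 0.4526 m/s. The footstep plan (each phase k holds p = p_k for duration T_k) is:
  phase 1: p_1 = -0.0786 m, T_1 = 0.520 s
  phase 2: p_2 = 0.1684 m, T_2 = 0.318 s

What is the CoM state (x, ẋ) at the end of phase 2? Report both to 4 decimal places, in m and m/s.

x = 0.4750, ẋ = 1.2181

phase 1: p=-0.0786, T=0.520, ωT=1.498692, cosh=2.349627, sinh=2.126204; start (x,ẋ)=(-0.115300, 0.452600) → end (x,ẋ)=(0.169064, 0.838546)
phase 2: p=0.1684, T=0.318, ωT=0.916508, cosh=1.450228, sinh=1.050315; start (x,ẋ)=(0.169064, 0.838546) → end (x,ẋ)=(0.474952, 1.218093)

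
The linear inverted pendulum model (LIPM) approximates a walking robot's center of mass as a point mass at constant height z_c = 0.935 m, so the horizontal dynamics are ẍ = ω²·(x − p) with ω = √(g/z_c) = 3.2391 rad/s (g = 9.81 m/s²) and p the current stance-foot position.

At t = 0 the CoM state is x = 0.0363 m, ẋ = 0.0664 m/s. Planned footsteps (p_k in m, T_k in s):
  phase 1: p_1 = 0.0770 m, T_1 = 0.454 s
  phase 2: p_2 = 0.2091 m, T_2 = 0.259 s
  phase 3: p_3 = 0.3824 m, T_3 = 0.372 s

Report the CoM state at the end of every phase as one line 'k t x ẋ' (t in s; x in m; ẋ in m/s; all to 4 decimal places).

phase 1: p=0.0770, T=0.454, ωT=1.470551, cosh=2.290716, sinh=2.060918; start (x,ẋ)=(0.036300, 0.066400) → end (x,ẋ)=(0.026016, -0.119590)
phase 2: p=0.2091, T=0.259, ωT=0.838927, cosh=1.373028, sinh=0.940854; start (x,ẋ)=(0.026016, -0.119590) → end (x,ẋ)=(-0.077017, -0.722154)
phase 3: p=0.3824, T=0.372, ωT=1.204945, cosh=1.818142, sinh=1.518434; start (x,ẋ)=(-0.077017, -0.722154) → end (x,ẋ)=(-0.791419, -3.572556)

1 0.4540 0.0260 -0.1196
2 0.7130 -0.0770 -0.7222
3 1.0850 -0.7914 -3.5726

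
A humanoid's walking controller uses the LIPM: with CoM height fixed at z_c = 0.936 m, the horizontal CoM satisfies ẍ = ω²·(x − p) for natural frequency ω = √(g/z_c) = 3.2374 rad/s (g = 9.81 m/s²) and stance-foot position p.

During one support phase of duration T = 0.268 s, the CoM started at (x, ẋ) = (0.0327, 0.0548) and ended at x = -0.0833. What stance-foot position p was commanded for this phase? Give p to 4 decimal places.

p = 0.3637

ωT = 3.2374·0.268 = 0.867623; cosh(ωT) = 1.400596, sinh(ωT) = 0.980648
x(T) = p + (x₀−p)·cosh(ωT) + (ẋ₀/ω)·sinh(ωT) ⇒ p·(1 − cosh) = x(T) − x₀·cosh − (ẋ₀/ω)·sinh
numerator   = -0.0833 − (0.0327)·1.400596 − (0.0548/3.2374)·0.980648 = -0.145699
denominator = 1 − 1.400596 = -0.400596
p = -0.145699 / -0.400596 = 0.3637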